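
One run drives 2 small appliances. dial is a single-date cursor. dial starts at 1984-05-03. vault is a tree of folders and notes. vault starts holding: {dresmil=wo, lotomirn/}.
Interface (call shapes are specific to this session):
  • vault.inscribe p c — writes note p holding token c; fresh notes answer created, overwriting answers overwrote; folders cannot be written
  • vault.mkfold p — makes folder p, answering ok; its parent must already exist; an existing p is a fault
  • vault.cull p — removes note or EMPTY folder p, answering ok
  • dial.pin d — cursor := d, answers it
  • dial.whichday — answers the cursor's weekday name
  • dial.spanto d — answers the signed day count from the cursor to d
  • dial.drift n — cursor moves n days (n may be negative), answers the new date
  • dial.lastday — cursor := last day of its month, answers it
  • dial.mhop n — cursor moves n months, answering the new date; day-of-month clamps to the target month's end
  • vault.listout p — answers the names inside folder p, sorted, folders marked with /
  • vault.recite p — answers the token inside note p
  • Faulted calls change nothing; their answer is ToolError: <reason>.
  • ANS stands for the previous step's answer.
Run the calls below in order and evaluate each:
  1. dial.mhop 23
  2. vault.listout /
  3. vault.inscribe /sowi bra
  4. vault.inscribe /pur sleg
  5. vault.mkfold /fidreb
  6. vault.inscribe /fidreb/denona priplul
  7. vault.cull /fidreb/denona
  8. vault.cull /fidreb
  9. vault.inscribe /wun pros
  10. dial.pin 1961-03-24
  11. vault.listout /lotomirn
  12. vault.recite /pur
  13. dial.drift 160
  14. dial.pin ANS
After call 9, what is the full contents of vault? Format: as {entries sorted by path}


Answer: {dresmil=wo, lotomirn/, pur=sleg, sowi=bra, wun=pros}

Derivation:
// mhop(n→23) == 1986-04-03
// listout(p→/) == [dresmil, lotomirn/]
// inscribe(p→/sowi, c→bra) == created
// inscribe(p→/pur, c→sleg) == created
// mkfold(p→/fidreb) == ok
// inscribe(p→/fidreb/denona, c→priplul) == created
// cull(p→/fidreb/denona) == ok
// cull(p→/fidreb) == ok
// inscribe(p→/wun, c→pros) == created
// pin(d→1961-03-24) == 1961-03-24
// listout(p→/lotomirn) == []
// recite(p→/pur) == sleg
// drift(n→160) == 1961-08-31
// pin(d→ANS) == 1961-08-31


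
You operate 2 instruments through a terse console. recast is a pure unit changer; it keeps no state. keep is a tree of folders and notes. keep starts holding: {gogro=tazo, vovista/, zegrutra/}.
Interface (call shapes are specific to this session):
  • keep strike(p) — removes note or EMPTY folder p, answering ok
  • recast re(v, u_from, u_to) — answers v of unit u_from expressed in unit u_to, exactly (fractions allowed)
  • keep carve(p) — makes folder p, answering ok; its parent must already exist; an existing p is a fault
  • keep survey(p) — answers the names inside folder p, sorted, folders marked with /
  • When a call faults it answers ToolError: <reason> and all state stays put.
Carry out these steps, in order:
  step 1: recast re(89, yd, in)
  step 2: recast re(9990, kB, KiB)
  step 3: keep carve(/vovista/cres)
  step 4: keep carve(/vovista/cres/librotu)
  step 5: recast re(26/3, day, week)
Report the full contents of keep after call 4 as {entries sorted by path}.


Answer: {gogro=tazo, vovista/, vovista/cres/, vovista/cres/librotu/, zegrutra/}

Derivation:
$ recast re v: 89 u_from: yd u_to: in
:: 3204
$ recast re v: 9990 u_from: kB u_to: KiB
:: 624375/64
$ keep carve p: /vovista/cres
:: ok
$ keep carve p: /vovista/cres/librotu
:: ok
$ recast re v: 26/3 u_from: day u_to: week
:: 26/21


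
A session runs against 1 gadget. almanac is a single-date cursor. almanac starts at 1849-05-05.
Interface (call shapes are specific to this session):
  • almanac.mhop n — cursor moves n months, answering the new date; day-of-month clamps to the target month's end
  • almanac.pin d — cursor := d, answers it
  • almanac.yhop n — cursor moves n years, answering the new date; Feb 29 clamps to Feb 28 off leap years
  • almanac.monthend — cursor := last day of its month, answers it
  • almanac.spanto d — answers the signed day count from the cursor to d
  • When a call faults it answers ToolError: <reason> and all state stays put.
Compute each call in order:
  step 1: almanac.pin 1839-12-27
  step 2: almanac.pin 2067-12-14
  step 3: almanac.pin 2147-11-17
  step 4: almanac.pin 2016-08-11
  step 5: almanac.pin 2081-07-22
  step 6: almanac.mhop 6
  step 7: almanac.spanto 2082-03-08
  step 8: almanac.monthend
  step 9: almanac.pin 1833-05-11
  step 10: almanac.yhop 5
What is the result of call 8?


Answer: 2082-01-31

Derivation:
Act: pin[d='1839-12-27']
Obs: 1839-12-27
Act: pin[d='2067-12-14']
Obs: 2067-12-14
Act: pin[d='2147-11-17']
Obs: 2147-11-17
Act: pin[d='2016-08-11']
Obs: 2016-08-11
Act: pin[d='2081-07-22']
Obs: 2081-07-22
Act: mhop[n='6']
Obs: 2082-01-22
Act: spanto[d='2082-03-08']
Obs: 45
Act: monthend[]
Obs: 2082-01-31
Act: pin[d='1833-05-11']
Obs: 1833-05-11
Act: yhop[n='5']
Obs: 1838-05-11


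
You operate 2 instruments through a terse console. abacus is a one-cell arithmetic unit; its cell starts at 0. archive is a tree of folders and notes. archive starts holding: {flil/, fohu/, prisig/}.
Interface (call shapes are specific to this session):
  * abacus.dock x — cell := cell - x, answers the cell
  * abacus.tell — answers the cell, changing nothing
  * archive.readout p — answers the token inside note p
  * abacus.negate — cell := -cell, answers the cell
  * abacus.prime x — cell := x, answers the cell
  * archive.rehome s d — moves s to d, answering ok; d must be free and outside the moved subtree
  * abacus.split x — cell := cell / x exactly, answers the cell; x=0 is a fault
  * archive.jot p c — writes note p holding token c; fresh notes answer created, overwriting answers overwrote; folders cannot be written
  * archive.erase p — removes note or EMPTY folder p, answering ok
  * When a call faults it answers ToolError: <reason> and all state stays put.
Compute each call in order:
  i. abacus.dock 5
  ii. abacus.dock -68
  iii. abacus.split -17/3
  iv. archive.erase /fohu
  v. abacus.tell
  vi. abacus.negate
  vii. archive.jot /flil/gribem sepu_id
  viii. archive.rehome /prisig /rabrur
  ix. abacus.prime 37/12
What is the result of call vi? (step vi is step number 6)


>>> abacus.dock 5
= -5
>>> abacus.dock -68
= 63
>>> abacus.split -17/3
= -189/17
>>> archive.erase /fohu
= ok
>>> abacus.tell
= -189/17
>>> abacus.negate
= 189/17
>>> archive.jot /flil/gribem sepu_id
= created
>>> archive.rehome /prisig /rabrur
= ok
>>> abacus.prime 37/12
= 37/12

Answer: 189/17


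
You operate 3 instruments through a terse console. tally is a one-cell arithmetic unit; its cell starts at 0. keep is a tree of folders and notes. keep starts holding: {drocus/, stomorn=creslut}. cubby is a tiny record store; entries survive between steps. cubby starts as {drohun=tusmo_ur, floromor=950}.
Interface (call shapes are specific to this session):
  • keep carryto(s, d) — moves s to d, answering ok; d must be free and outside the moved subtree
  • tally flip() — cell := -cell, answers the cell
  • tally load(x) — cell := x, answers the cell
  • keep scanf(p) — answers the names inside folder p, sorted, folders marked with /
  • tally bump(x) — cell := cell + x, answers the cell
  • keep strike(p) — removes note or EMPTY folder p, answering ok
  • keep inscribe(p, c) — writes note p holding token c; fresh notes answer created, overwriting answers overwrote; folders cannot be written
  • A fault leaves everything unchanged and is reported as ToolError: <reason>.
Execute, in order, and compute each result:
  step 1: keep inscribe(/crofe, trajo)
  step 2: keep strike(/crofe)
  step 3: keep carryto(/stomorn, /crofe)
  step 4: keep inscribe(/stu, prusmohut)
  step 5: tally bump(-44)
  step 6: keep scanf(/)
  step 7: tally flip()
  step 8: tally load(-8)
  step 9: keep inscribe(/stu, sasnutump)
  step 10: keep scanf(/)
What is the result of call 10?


[in] keep inscribe p=/crofe c=trajo
  created
[in] keep strike p=/crofe
  ok
[in] keep carryto s=/stomorn d=/crofe
  ok
[in] keep inscribe p=/stu c=prusmohut
  created
[in] tally bump x=-44
  -44
[in] keep scanf p=/
  [crofe, drocus/, stu]
[in] tally flip
  44
[in] tally load x=-8
  -8
[in] keep inscribe p=/stu c=sasnutump
  overwrote
[in] keep scanf p=/
  [crofe, drocus/, stu]

Answer: [crofe, drocus/, stu]


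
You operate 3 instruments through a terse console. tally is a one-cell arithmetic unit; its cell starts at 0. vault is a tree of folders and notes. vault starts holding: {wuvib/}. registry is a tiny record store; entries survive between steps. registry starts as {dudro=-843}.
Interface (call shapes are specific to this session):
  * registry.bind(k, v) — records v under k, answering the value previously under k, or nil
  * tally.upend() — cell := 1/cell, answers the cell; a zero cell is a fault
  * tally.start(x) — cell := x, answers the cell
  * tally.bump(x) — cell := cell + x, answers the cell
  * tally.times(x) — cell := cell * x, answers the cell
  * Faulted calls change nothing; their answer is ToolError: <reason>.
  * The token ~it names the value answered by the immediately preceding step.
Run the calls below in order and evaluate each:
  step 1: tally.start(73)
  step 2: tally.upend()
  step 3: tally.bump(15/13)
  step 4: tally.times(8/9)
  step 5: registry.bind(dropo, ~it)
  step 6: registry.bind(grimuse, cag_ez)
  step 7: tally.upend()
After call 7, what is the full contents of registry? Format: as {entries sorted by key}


[in] start x='73'
= 73
[in] upend
= 1/73
[in] bump x='15/13'
= 1108/949
[in] times x='8/9'
= 8864/8541
[in] bind k='dropo' v='~it'
= nil
[in] bind k='grimuse' v='cag_ez'
= nil
[in] upend
= 8541/8864

Answer: {dropo=8864/8541, dudro=-843, grimuse=cag_ez}


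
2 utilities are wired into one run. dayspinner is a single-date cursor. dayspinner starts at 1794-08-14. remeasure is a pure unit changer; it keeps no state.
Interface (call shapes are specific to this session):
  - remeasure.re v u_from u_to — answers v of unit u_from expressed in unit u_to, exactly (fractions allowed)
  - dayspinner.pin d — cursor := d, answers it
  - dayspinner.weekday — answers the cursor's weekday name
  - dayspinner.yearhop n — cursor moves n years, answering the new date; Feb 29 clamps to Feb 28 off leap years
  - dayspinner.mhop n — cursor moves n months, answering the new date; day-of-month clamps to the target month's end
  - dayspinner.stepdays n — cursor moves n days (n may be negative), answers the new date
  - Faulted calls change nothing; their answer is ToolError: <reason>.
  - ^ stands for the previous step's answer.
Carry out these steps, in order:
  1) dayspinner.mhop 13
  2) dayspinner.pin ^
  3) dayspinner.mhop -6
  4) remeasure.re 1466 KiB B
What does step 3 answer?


Answer: 1795-03-14

Derivation:
~$ dayspinner.mhop n: 13
= 1795-09-14
~$ dayspinner.pin d: ^
= 1795-09-14
~$ dayspinner.mhop n: -6
= 1795-03-14
~$ remeasure.re v: 1466 u_from: KiB u_to: B
= 1501184


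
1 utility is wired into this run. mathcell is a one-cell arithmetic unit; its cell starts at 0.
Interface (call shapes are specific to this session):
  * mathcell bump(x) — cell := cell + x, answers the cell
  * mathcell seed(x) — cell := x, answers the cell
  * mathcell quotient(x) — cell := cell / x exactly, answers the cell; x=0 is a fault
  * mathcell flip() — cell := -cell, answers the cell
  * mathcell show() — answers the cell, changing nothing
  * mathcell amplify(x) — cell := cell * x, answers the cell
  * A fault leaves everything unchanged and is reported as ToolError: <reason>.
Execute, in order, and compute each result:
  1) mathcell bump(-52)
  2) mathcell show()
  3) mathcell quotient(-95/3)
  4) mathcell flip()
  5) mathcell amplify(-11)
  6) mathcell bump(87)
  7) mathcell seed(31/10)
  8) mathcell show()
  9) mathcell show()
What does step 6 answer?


Step: mathcell bump[x: -52]
Result: -52
Step: mathcell show[]
Result: -52
Step: mathcell quotient[x: -95/3]
Result: 156/95
Step: mathcell flip[]
Result: -156/95
Step: mathcell amplify[x: -11]
Result: 1716/95
Step: mathcell bump[x: 87]
Result: 9981/95
Step: mathcell seed[x: 31/10]
Result: 31/10
Step: mathcell show[]
Result: 31/10
Step: mathcell show[]
Result: 31/10

Answer: 9981/95


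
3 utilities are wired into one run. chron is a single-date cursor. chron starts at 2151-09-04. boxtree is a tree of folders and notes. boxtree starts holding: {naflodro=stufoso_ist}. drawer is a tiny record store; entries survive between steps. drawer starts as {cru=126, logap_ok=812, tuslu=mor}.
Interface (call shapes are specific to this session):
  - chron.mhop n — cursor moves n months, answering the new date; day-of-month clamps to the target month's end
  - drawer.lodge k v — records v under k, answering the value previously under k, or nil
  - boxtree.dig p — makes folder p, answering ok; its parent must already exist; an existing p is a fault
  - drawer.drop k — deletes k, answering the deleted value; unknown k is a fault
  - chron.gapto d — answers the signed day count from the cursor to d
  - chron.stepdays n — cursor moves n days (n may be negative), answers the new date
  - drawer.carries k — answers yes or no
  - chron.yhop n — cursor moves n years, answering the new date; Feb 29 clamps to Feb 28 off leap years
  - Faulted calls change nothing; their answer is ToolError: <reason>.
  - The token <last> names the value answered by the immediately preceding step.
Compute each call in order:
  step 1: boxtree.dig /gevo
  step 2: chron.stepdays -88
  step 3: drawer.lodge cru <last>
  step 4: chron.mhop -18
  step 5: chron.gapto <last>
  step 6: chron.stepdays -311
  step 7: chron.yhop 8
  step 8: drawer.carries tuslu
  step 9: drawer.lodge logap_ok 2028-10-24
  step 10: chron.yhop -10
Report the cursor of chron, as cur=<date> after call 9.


Answer: cur=2157-01-31

Derivation:
CALL boxtree.dig[/gevo]
RET  ok
CALL chron.stepdays[-88]
RET  2151-06-08
CALL drawer.lodge[cru; <last>]
RET  126
CALL chron.mhop[-18]
RET  2149-12-08
CALL chron.gapto[<last>]
RET  0
CALL chron.stepdays[-311]
RET  2149-01-31
CALL chron.yhop[8]
RET  2157-01-31
CALL drawer.carries[tuslu]
RET  yes
CALL drawer.lodge[logap_ok; 2028-10-24]
RET  812
CALL chron.yhop[-10]
RET  2147-01-31


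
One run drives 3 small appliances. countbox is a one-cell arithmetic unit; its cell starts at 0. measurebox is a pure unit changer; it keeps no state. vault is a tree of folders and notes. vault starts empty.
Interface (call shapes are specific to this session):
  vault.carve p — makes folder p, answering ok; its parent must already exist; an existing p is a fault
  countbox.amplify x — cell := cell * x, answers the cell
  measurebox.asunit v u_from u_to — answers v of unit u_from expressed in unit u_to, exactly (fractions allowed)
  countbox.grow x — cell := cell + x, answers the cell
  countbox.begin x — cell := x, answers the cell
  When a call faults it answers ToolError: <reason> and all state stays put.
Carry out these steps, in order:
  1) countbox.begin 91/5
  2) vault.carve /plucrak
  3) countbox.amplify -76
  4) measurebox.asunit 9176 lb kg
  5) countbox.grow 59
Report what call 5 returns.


Answer: -6621/5

Derivation:
$ countbox.begin x='91/5'
= 91/5
$ vault.carve p='/plucrak'
= ok
$ countbox.amplify x='-76'
= -6916/5
$ measurebox.asunit v='9176' u_from='lb' u_to='kg'
= 52027044839/12500000
$ countbox.grow x='59'
= -6621/5


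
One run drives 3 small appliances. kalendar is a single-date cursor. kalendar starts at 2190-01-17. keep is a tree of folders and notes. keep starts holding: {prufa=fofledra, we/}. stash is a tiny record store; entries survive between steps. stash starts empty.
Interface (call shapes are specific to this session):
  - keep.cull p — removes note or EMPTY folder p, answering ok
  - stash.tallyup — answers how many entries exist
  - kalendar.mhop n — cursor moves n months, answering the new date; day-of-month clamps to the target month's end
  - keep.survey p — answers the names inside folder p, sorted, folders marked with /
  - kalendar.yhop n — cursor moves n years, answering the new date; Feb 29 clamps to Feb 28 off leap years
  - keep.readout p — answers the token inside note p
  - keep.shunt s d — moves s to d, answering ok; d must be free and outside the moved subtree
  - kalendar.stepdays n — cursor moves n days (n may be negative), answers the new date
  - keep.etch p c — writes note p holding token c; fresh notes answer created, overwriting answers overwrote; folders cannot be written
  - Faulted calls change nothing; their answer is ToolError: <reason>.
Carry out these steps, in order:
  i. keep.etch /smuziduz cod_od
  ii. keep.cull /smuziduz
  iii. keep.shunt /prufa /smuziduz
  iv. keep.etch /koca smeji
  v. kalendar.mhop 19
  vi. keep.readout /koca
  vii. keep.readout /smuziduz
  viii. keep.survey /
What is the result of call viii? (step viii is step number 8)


I use keep.etch using p→/smuziduz, c→cod_od, → created.
Invoking keep.cull using p→/smuziduz, yielding ok.
I call keep.shunt using s→/prufa, d→/smuziduz: ok.
Using keep.etch using p→/koca, c→smeji, → created.
I run kalendar.mhop using n→19, which returns 2191-08-17.
Now I run keep.readout using p→/koca, and get smeji.
Next I call keep.readout using p→/smuziduz, giving fofledra.
Now I run keep.survey using p→/, and see [koca, smuziduz, we/].

Answer: [koca, smuziduz, we/]


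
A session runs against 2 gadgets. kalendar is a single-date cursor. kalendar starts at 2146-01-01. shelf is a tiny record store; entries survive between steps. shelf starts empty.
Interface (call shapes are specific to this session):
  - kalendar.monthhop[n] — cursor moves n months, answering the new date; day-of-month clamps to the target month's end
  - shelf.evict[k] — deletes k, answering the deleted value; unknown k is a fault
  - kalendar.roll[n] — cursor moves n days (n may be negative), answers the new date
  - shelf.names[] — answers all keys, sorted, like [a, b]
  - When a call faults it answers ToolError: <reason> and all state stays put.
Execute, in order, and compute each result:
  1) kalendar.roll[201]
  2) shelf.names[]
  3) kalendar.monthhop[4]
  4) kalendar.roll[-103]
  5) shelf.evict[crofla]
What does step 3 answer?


Answer: 2146-11-21

Derivation:
! kalendar.roll(n: 201) => 2146-07-21
! shelf.names() => []
! kalendar.monthhop(n: 4) => 2146-11-21
! kalendar.roll(n: -103) => 2146-08-10
! shelf.evict(k: crofla) => ToolError: no such key crofla


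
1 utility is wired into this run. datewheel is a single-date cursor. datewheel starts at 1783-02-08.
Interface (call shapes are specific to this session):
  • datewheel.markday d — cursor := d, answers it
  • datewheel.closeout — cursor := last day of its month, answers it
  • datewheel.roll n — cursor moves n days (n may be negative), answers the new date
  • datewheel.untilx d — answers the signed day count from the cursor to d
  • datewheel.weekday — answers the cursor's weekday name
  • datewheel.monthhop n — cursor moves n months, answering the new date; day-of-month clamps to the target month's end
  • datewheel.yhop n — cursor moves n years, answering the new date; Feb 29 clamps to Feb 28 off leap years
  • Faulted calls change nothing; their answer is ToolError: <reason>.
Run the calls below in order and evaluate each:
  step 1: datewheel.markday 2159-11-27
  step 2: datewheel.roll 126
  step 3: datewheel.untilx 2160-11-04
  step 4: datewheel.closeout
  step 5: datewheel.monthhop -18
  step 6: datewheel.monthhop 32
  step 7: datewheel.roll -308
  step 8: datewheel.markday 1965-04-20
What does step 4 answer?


Answer: 2160-04-30

Derivation:
>>> datewheel.markday d: 2159-11-27
[out] 2159-11-27
>>> datewheel.roll n: 126
[out] 2160-04-01
>>> datewheel.untilx d: 2160-11-04
[out] 217
>>> datewheel.closeout
[out] 2160-04-30
>>> datewheel.monthhop n: -18
[out] 2158-10-30
>>> datewheel.monthhop n: 32
[out] 2161-06-30
>>> datewheel.roll n: -308
[out] 2160-08-26
>>> datewheel.markday d: 1965-04-20
[out] 1965-04-20


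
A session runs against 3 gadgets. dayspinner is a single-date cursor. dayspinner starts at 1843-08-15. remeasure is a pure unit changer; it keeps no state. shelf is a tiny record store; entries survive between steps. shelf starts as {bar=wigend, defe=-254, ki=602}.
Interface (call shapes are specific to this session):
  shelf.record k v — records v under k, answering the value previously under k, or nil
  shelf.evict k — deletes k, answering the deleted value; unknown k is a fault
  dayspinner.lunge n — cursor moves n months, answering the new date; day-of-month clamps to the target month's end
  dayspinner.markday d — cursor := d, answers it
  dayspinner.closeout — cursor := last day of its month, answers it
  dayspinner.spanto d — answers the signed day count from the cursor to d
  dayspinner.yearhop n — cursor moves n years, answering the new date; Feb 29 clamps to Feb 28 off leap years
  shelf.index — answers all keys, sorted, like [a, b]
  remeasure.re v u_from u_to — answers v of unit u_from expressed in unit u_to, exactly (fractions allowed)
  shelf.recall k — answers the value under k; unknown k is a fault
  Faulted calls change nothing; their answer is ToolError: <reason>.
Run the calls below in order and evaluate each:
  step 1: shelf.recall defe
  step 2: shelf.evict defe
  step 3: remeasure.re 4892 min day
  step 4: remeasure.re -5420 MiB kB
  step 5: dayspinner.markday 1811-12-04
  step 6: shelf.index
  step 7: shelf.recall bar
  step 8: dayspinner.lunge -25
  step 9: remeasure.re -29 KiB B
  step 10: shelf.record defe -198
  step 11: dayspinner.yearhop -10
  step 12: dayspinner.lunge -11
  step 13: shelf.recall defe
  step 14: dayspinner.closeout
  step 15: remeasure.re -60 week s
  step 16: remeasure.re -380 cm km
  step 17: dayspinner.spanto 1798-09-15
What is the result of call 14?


Answer: 1798-12-31

Derivation:
Now I run shelf.recall using k→defe, and get -254.
I call shelf.evict using k→defe, which returns -254.
I invoke remeasure.re using v→4892, u_from→min, u_to→day, and see 1223/360.
I invoke remeasure.re using v→-5420, u_from→MiB, u_to→kB, — result: -142082048/25.
Using dayspinner.markday using d→1811-12-04, → 1811-12-04.
Next I call shelf.index(), giving [bar, ki].
Using shelf.recall using k→bar, and see wigend.
Now I run dayspinner.lunge using n→-25, — result: 1809-11-04.
I call remeasure.re using v→-29, u_from→KiB, u_to→B, yielding -29696.
Using shelf.record using k→defe, v→-198, → nil.
I use dayspinner.yearhop using n→-10: 1799-11-04.
Using dayspinner.lunge using n→-11, and observe 1798-12-04.
Invoking shelf.recall using k→defe, → -198.
I call dayspinner.closeout(): 1798-12-31.
Invoking remeasure.re using v→-60, u_from→week, u_to→s, → -36288000.
Invoking remeasure.re using v→-380, u_from→cm, u_to→km, which returns -19/5000.
Next I call dayspinner.spanto using d→1798-09-15, yielding -107.


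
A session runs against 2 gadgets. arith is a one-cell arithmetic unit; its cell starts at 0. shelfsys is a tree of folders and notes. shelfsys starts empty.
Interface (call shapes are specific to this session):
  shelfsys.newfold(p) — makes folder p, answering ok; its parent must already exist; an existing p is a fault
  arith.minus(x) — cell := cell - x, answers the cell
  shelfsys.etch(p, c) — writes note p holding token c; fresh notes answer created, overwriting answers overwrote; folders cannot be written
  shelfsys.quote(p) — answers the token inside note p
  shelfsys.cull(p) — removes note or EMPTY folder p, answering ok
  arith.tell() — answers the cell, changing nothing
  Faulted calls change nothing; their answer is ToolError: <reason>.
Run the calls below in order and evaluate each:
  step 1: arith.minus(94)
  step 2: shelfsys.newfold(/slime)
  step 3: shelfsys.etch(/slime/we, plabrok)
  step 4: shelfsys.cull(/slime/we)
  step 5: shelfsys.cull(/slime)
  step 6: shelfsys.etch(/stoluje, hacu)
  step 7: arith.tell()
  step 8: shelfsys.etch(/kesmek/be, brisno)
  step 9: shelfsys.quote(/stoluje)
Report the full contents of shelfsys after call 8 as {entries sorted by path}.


Answer: {stoluje=hacu}

Derivation:
>> minus(x→94)
<< -94
>> newfold(p→/slime)
<< ok
>> etch(p→/slime/we, c→plabrok)
<< created
>> cull(p→/slime/we)
<< ok
>> cull(p→/slime)
<< ok
>> etch(p→/stoluje, c→hacu)
<< created
>> tell()
<< -94
>> etch(p→/kesmek/be, c→brisno)
<< ToolError: no parent
>> quote(p→/stoluje)
<< hacu


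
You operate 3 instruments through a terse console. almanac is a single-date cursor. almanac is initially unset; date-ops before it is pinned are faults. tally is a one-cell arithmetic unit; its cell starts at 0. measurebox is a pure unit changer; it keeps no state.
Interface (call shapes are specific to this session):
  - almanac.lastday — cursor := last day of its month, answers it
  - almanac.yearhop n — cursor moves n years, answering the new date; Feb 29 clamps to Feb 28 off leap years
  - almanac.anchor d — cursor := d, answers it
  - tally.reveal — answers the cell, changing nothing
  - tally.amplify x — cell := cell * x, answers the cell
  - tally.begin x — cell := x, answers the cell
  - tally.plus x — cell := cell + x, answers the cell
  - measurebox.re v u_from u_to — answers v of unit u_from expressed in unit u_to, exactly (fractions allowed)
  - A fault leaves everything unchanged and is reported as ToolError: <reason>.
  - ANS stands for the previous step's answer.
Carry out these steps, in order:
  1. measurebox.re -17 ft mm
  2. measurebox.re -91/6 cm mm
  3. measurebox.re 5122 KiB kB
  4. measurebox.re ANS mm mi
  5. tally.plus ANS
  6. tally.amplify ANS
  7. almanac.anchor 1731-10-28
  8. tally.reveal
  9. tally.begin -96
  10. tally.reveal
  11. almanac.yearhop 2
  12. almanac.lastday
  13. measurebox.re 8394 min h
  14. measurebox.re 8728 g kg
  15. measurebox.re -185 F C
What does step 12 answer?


Answer: 1733-10-31

Derivation:
I invoke measurebox.re with v→-17, u_from→ft, u_to→mm: -25908/5.
I invoke measurebox.re with v→-91/6, u_from→cm, u_to→mm, and see -455/3.
I invoke measurebox.re with v→5122, u_from→KiB, u_to→kB, and observe 655616/125.
I use measurebox.re with v→ANS, u_from→mm, u_to→mi, and see 5122/1571625.
Calling tally.plus with x→ANS, which returns 5122/1571625.
Then tally.amplify with x→ANS, — result: 26234884/2470005140625.
I invoke almanac.anchor with d→1731-10-28, — result: 1731-10-28.
Now I run tally.reveal(), yielding 26234884/2470005140625.
I try tally.begin with x→-96, and get -96.
I invoke tally.reveal, and observe -96.
I run almanac.yearhop with n→2, and get 1733-10-28.
Now I run almanac.lastday(), yielding 1733-10-31.
Then measurebox.re with v→8394, u_from→min, u_to→h, and see 1399/10.
I run measurebox.re with v→8728, u_from→g, u_to→kg, and observe 1091/125.
I invoke measurebox.re with v→-185, u_from→F, u_to→C, and see -1085/9.


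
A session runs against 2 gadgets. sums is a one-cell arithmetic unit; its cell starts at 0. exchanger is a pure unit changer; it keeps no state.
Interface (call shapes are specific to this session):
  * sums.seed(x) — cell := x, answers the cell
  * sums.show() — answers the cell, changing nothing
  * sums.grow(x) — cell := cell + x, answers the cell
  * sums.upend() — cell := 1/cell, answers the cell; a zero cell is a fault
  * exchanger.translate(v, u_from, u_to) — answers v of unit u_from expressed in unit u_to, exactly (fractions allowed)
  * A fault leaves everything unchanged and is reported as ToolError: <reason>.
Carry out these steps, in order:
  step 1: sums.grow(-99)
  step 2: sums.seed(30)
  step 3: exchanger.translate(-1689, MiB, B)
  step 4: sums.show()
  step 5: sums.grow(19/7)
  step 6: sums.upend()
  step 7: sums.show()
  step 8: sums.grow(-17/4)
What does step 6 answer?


Answer: 7/229

Derivation:
[in] sums.grow -99
:: -99
[in] sums.seed 30
:: 30
[in] exchanger.translate -1689 MiB B
:: -1771044864
[in] sums.show
:: 30
[in] sums.grow 19/7
:: 229/7
[in] sums.upend
:: 7/229
[in] sums.show
:: 7/229
[in] sums.grow -17/4
:: -3865/916


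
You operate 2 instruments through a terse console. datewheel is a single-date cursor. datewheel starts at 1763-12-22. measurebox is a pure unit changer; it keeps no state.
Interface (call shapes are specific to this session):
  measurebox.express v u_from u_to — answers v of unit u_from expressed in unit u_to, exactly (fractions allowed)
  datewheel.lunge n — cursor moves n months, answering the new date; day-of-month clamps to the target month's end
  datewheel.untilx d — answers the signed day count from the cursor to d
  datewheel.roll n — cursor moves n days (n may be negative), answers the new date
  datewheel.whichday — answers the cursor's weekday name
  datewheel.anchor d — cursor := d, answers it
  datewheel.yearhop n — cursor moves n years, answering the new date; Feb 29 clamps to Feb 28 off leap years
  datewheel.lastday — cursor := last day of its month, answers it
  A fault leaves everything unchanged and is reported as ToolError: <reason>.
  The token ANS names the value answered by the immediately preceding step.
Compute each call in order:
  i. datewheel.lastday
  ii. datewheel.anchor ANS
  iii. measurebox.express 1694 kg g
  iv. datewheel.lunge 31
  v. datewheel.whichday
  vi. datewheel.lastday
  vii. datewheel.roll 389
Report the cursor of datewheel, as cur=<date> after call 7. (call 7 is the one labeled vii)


→ lastday()
← 1763-12-31
→ anchor(d→ANS)
← 1763-12-31
→ express(v→1694, u_from→kg, u_to→g)
← 1694000
→ lunge(n→31)
← 1766-07-31
→ whichday()
← Thursday
→ lastday()
← 1766-07-31
→ roll(n→389)
← 1767-08-24

Answer: cur=1767-08-24


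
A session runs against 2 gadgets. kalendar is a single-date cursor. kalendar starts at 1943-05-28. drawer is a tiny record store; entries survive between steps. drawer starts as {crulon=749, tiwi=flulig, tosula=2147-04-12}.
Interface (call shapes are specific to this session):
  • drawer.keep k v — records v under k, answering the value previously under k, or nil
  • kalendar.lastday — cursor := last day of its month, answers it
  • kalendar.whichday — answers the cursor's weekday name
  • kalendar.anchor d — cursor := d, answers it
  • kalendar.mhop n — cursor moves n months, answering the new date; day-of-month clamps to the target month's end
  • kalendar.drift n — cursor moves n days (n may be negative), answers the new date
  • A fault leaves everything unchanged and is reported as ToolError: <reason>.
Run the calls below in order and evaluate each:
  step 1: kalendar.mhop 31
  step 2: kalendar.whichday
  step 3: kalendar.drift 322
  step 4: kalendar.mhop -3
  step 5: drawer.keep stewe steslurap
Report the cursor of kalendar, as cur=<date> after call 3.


-- 1. mhop(n=31) -> 1945-12-28
-- 2. whichday() -> Friday
-- 3. drift(n=322) -> 1946-11-15
-- 4. mhop(n=-3) -> 1946-08-15
-- 5. keep(k=stewe, v=steslurap) -> nil

Answer: cur=1946-11-15


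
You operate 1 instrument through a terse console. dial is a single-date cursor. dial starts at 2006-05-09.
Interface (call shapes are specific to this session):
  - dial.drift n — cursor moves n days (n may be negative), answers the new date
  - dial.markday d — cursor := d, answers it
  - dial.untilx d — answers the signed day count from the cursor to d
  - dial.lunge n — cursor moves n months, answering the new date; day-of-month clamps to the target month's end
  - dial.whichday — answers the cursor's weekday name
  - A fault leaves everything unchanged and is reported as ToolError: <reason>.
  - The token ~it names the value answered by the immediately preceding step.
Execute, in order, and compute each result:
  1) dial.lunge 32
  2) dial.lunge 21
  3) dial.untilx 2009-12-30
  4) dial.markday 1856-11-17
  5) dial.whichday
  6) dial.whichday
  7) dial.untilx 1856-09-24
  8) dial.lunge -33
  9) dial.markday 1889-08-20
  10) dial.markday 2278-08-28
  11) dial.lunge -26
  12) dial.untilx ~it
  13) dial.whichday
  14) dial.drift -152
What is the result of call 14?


Answer: 2276-01-28

Derivation:
I run dial.lunge on n→32, — result: 2009-01-09.
Then dial.lunge on n→21, which returns 2010-10-09.
Now I run dial.untilx on d→2009-12-30, and observe -283.
Now I run dial.markday on d→1856-11-17, — result: 1856-11-17.
I try dial.whichday(), yielding Monday.
Now I run dial.whichday, → Monday.
Calling dial.untilx on d→1856-09-24, — result: -54.
Next I call dial.lunge on n→-33, and get 1854-02-17.
I use dial.markday on d→1889-08-20, → 1889-08-20.
Using dial.markday on d→2278-08-28, — result: 2278-08-28.
I try dial.lunge on n→-26, and observe 2276-06-28.
Calling dial.untilx on d→~it, and get 0.
I use dial.whichday(), which returns Wednesday.
I run dial.drift on n→-152, and observe 2276-01-28.


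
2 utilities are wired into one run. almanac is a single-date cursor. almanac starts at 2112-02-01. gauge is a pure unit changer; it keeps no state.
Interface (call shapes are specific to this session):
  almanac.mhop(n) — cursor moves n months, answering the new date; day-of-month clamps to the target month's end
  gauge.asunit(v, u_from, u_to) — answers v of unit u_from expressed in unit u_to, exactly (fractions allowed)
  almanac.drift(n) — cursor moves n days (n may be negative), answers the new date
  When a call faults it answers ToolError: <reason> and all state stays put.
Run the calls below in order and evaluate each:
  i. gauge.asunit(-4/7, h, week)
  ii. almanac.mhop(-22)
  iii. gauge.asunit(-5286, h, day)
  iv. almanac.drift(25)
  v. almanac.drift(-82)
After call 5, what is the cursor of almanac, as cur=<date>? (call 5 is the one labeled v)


Then asunit passing v='-4/7', u_from='h', u_to='week', — result: -1/294.
I try mhop passing n='-22', — result: 2110-04-01.
Then asunit passing v='-5286', u_from='h', u_to='day', — result: -881/4.
Invoking drift passing n='25', giving 2110-04-26.
Calling drift passing n='-82', giving 2110-02-03.

Answer: cur=2110-02-03


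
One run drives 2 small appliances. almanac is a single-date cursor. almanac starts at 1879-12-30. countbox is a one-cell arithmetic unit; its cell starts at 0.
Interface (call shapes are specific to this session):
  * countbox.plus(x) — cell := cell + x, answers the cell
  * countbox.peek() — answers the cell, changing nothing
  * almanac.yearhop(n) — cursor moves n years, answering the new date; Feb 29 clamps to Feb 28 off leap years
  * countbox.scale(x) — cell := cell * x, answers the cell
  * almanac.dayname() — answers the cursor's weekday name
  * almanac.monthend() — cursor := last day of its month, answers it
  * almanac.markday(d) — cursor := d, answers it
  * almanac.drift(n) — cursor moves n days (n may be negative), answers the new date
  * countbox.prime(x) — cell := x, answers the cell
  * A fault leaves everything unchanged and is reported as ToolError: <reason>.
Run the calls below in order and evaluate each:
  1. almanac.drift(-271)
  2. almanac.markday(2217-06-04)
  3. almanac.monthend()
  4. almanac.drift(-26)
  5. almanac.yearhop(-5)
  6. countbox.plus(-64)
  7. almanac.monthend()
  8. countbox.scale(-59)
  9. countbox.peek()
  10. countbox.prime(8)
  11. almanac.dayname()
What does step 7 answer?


→ almanac.drift(n='-271')
← 1879-04-03
→ almanac.markday(d='2217-06-04')
← 2217-06-04
→ almanac.monthend()
← 2217-06-30
→ almanac.drift(n='-26')
← 2217-06-04
→ almanac.yearhop(n='-5')
← 2212-06-04
→ countbox.plus(x='-64')
← -64
→ almanac.monthend()
← 2212-06-30
→ countbox.scale(x='-59')
← 3776
→ countbox.peek()
← 3776
→ countbox.prime(x='8')
← 8
→ almanac.dayname()
← Tuesday

Answer: 2212-06-30


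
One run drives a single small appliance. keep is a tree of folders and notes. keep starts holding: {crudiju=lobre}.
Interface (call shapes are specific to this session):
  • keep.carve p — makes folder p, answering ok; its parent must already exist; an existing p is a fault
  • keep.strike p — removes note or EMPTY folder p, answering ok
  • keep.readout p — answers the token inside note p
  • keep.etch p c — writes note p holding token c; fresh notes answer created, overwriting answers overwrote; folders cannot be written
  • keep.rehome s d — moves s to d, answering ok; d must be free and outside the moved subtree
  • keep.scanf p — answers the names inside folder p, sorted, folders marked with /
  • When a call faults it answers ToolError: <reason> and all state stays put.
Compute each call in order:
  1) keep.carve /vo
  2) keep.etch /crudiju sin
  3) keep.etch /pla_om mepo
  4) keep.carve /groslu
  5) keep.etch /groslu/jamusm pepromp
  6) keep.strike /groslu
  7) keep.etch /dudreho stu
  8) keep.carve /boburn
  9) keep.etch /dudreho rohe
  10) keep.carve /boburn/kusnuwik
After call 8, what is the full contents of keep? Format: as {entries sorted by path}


Next I call carve(p='/vo'), → ok.
I try etch(p='/crudiju', c='sin'), and get overwrote.
I use etch(p='/pla_om', c='mepo'), giving created.
I run carve(p='/groslu'): ok.
I try etch(p='/groslu/jamusm', c='pepromp'), giving created.
Now I run strike(p='/groslu'), giving ToolError: not empty.
Now I run etch(p='/dudreho', c='stu'): created.
Calling carve(p='/boburn'), yielding ok.
I call etch(p='/dudreho', c='rohe'), and see overwrote.
Invoking carve(p='/boburn/kusnuwik'), → ok.

Answer: {boburn/, crudiju=sin, dudreho=stu, groslu/, groslu/jamusm=pepromp, pla_om=mepo, vo/}


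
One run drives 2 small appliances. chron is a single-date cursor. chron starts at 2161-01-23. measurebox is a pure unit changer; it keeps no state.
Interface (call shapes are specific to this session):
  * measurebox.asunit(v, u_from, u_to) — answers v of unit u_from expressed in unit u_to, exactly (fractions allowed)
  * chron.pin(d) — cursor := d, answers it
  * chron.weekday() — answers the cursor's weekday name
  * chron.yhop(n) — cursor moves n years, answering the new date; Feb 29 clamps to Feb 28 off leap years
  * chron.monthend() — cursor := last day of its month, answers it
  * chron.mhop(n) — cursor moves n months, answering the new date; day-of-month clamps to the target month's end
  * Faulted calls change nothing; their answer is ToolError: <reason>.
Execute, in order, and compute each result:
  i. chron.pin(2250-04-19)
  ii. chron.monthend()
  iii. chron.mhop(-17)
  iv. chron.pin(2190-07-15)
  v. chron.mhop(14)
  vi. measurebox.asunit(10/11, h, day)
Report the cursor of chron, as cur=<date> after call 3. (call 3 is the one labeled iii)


Answer: cur=2248-11-30

Derivation:
~$ chron.pin d='2250-04-19'
  2250-04-19
~$ chron.monthend
  2250-04-30
~$ chron.mhop n='-17'
  2248-11-30
~$ chron.pin d='2190-07-15'
  2190-07-15
~$ chron.mhop n='14'
  2191-09-15
~$ measurebox.asunit v='10/11' u_from='h' u_to='day'
  5/132


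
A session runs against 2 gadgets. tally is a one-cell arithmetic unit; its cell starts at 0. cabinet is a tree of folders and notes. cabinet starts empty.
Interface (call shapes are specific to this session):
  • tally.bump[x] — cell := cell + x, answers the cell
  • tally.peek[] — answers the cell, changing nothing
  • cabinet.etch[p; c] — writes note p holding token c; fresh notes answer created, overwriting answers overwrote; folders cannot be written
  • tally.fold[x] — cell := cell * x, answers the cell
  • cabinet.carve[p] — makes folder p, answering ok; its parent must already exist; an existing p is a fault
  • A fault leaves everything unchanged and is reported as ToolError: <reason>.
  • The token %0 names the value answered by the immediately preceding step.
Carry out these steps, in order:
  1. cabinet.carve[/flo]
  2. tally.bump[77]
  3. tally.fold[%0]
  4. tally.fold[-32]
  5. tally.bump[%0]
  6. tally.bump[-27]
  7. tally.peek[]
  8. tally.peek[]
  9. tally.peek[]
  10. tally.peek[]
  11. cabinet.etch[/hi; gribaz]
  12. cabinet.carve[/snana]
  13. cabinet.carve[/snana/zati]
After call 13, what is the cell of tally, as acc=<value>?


-- 1. carve(p='/flo') ~> ok
-- 2. bump(x='77') ~> 77
-- 3. fold(x='%0') ~> 5929
-- 4. fold(x='-32') ~> -189728
-- 5. bump(x='%0') ~> -379456
-- 6. bump(x='-27') ~> -379483
-- 7. peek() ~> -379483
-- 8. peek() ~> -379483
-- 9. peek() ~> -379483
-- 10. peek() ~> -379483
-- 11. etch(p='/hi', c='gribaz') ~> created
-- 12. carve(p='/snana') ~> ok
-- 13. carve(p='/snana/zati') ~> ok

Answer: acc=-379483
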